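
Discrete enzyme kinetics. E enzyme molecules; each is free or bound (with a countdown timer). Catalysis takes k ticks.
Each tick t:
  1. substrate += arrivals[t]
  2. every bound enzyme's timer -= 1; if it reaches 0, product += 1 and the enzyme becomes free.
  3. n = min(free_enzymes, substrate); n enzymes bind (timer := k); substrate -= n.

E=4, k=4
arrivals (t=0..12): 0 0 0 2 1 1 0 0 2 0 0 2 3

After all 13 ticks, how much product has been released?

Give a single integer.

t=0: arr=0 -> substrate=0 bound=0 product=0
t=1: arr=0 -> substrate=0 bound=0 product=0
t=2: arr=0 -> substrate=0 bound=0 product=0
t=3: arr=2 -> substrate=0 bound=2 product=0
t=4: arr=1 -> substrate=0 bound=3 product=0
t=5: arr=1 -> substrate=0 bound=4 product=0
t=6: arr=0 -> substrate=0 bound=4 product=0
t=7: arr=0 -> substrate=0 bound=2 product=2
t=8: arr=2 -> substrate=0 bound=3 product=3
t=9: arr=0 -> substrate=0 bound=2 product=4
t=10: arr=0 -> substrate=0 bound=2 product=4
t=11: arr=2 -> substrate=0 bound=4 product=4
t=12: arr=3 -> substrate=1 bound=4 product=6

Answer: 6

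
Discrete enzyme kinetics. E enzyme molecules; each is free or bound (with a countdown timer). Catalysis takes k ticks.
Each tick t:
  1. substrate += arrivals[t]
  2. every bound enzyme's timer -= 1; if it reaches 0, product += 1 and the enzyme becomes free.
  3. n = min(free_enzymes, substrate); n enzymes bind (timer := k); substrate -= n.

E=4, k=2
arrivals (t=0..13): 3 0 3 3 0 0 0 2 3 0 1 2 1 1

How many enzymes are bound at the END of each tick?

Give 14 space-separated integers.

Answer: 3 3 3 4 3 2 0 2 4 3 2 3 3 2

Derivation:
t=0: arr=3 -> substrate=0 bound=3 product=0
t=1: arr=0 -> substrate=0 bound=3 product=0
t=2: arr=3 -> substrate=0 bound=3 product=3
t=3: arr=3 -> substrate=2 bound=4 product=3
t=4: arr=0 -> substrate=0 bound=3 product=6
t=5: arr=0 -> substrate=0 bound=2 product=7
t=6: arr=0 -> substrate=0 bound=0 product=9
t=7: arr=2 -> substrate=0 bound=2 product=9
t=8: arr=3 -> substrate=1 bound=4 product=9
t=9: arr=0 -> substrate=0 bound=3 product=11
t=10: arr=1 -> substrate=0 bound=2 product=13
t=11: arr=2 -> substrate=0 bound=3 product=14
t=12: arr=1 -> substrate=0 bound=3 product=15
t=13: arr=1 -> substrate=0 bound=2 product=17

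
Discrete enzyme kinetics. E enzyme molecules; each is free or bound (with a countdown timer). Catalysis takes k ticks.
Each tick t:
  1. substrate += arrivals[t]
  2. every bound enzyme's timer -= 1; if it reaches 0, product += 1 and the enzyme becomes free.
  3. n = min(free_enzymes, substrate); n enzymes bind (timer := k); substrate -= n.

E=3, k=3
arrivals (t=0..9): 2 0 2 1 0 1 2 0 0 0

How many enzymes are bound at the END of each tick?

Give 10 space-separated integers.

t=0: arr=2 -> substrate=0 bound=2 product=0
t=1: arr=0 -> substrate=0 bound=2 product=0
t=2: arr=2 -> substrate=1 bound=3 product=0
t=3: arr=1 -> substrate=0 bound=3 product=2
t=4: arr=0 -> substrate=0 bound=3 product=2
t=5: arr=1 -> substrate=0 bound=3 product=3
t=6: arr=2 -> substrate=0 bound=3 product=5
t=7: arr=0 -> substrate=0 bound=3 product=5
t=8: arr=0 -> substrate=0 bound=2 product=6
t=9: arr=0 -> substrate=0 bound=0 product=8

Answer: 2 2 3 3 3 3 3 3 2 0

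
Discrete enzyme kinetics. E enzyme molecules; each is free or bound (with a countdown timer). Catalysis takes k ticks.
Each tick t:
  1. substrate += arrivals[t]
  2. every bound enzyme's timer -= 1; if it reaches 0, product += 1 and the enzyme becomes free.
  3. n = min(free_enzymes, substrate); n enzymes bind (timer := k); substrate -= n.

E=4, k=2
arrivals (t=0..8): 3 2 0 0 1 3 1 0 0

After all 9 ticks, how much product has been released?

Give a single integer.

Answer: 10

Derivation:
t=0: arr=3 -> substrate=0 bound=3 product=0
t=1: arr=2 -> substrate=1 bound=4 product=0
t=2: arr=0 -> substrate=0 bound=2 product=3
t=3: arr=0 -> substrate=0 bound=1 product=4
t=4: arr=1 -> substrate=0 bound=1 product=5
t=5: arr=3 -> substrate=0 bound=4 product=5
t=6: arr=1 -> substrate=0 bound=4 product=6
t=7: arr=0 -> substrate=0 bound=1 product=9
t=8: arr=0 -> substrate=0 bound=0 product=10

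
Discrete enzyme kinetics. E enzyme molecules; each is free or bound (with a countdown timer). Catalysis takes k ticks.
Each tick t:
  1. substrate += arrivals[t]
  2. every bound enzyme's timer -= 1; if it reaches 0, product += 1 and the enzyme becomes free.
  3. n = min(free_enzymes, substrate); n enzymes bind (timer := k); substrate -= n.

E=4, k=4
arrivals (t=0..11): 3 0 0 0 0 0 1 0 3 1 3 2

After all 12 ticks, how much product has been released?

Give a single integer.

Answer: 4

Derivation:
t=0: arr=3 -> substrate=0 bound=3 product=0
t=1: arr=0 -> substrate=0 bound=3 product=0
t=2: arr=0 -> substrate=0 bound=3 product=0
t=3: arr=0 -> substrate=0 bound=3 product=0
t=4: arr=0 -> substrate=0 bound=0 product=3
t=5: arr=0 -> substrate=0 bound=0 product=3
t=6: arr=1 -> substrate=0 bound=1 product=3
t=7: arr=0 -> substrate=0 bound=1 product=3
t=8: arr=3 -> substrate=0 bound=4 product=3
t=9: arr=1 -> substrate=1 bound=4 product=3
t=10: arr=3 -> substrate=3 bound=4 product=4
t=11: arr=2 -> substrate=5 bound=4 product=4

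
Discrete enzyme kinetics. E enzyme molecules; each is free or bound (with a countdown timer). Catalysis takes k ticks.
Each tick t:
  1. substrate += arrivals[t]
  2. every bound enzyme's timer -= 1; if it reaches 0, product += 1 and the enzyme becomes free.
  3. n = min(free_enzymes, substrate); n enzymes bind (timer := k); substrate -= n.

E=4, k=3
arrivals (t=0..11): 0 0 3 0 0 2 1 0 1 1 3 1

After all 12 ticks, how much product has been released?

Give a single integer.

Answer: 7

Derivation:
t=0: arr=0 -> substrate=0 bound=0 product=0
t=1: arr=0 -> substrate=0 bound=0 product=0
t=2: arr=3 -> substrate=0 bound=3 product=0
t=3: arr=0 -> substrate=0 bound=3 product=0
t=4: arr=0 -> substrate=0 bound=3 product=0
t=5: arr=2 -> substrate=0 bound=2 product=3
t=6: arr=1 -> substrate=0 bound=3 product=3
t=7: arr=0 -> substrate=0 bound=3 product=3
t=8: arr=1 -> substrate=0 bound=2 product=5
t=9: arr=1 -> substrate=0 bound=2 product=6
t=10: arr=3 -> substrate=1 bound=4 product=6
t=11: arr=1 -> substrate=1 bound=4 product=7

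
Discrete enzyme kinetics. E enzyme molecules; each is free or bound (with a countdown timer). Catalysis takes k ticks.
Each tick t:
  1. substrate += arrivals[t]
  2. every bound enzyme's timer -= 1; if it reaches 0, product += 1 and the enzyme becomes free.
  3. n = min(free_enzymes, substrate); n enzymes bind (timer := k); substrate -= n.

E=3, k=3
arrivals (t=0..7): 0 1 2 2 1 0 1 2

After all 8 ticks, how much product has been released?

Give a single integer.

Answer: 4

Derivation:
t=0: arr=0 -> substrate=0 bound=0 product=0
t=1: arr=1 -> substrate=0 bound=1 product=0
t=2: arr=2 -> substrate=0 bound=3 product=0
t=3: arr=2 -> substrate=2 bound=3 product=0
t=4: arr=1 -> substrate=2 bound=3 product=1
t=5: arr=0 -> substrate=0 bound=3 product=3
t=6: arr=1 -> substrate=1 bound=3 product=3
t=7: arr=2 -> substrate=2 bound=3 product=4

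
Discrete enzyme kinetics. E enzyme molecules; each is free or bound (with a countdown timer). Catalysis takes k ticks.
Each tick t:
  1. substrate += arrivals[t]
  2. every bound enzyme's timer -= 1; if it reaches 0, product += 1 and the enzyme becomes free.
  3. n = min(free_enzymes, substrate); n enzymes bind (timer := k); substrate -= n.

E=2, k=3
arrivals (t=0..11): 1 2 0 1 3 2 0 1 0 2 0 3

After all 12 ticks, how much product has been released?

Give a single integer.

Answer: 6

Derivation:
t=0: arr=1 -> substrate=0 bound=1 product=0
t=1: arr=2 -> substrate=1 bound=2 product=0
t=2: arr=0 -> substrate=1 bound=2 product=0
t=3: arr=1 -> substrate=1 bound=2 product=1
t=4: arr=3 -> substrate=3 bound=2 product=2
t=5: arr=2 -> substrate=5 bound=2 product=2
t=6: arr=0 -> substrate=4 bound=2 product=3
t=7: arr=1 -> substrate=4 bound=2 product=4
t=8: arr=0 -> substrate=4 bound=2 product=4
t=9: arr=2 -> substrate=5 bound=2 product=5
t=10: arr=0 -> substrate=4 bound=2 product=6
t=11: arr=3 -> substrate=7 bound=2 product=6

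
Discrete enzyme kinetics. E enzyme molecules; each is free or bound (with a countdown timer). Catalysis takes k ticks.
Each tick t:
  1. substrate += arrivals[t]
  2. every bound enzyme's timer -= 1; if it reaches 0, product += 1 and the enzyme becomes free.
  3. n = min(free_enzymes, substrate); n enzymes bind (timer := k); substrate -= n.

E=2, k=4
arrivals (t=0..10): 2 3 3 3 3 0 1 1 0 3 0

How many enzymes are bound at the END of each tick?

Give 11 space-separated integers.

Answer: 2 2 2 2 2 2 2 2 2 2 2

Derivation:
t=0: arr=2 -> substrate=0 bound=2 product=0
t=1: arr=3 -> substrate=3 bound=2 product=0
t=2: arr=3 -> substrate=6 bound=2 product=0
t=3: arr=3 -> substrate=9 bound=2 product=0
t=4: arr=3 -> substrate=10 bound=2 product=2
t=5: arr=0 -> substrate=10 bound=2 product=2
t=6: arr=1 -> substrate=11 bound=2 product=2
t=7: arr=1 -> substrate=12 bound=2 product=2
t=8: arr=0 -> substrate=10 bound=2 product=4
t=9: arr=3 -> substrate=13 bound=2 product=4
t=10: arr=0 -> substrate=13 bound=2 product=4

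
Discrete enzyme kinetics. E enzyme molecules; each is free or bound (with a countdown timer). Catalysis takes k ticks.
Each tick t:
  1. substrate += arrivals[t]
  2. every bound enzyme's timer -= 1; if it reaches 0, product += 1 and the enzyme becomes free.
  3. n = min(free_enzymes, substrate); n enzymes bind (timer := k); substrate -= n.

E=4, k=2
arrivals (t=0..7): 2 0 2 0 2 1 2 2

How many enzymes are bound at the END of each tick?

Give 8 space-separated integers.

t=0: arr=2 -> substrate=0 bound=2 product=0
t=1: arr=0 -> substrate=0 bound=2 product=0
t=2: arr=2 -> substrate=0 bound=2 product=2
t=3: arr=0 -> substrate=0 bound=2 product=2
t=4: arr=2 -> substrate=0 bound=2 product=4
t=5: arr=1 -> substrate=0 bound=3 product=4
t=6: arr=2 -> substrate=0 bound=3 product=6
t=7: arr=2 -> substrate=0 bound=4 product=7

Answer: 2 2 2 2 2 3 3 4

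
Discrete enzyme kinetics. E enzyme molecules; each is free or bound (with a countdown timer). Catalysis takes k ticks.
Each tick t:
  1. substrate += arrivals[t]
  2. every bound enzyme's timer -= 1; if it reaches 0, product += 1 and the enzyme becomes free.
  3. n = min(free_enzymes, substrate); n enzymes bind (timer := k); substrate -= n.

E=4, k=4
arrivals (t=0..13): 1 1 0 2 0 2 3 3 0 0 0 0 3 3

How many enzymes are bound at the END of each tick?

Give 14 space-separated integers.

Answer: 1 2 2 4 3 4 4 4 4 4 4 4 4 4

Derivation:
t=0: arr=1 -> substrate=0 bound=1 product=0
t=1: arr=1 -> substrate=0 bound=2 product=0
t=2: arr=0 -> substrate=0 bound=2 product=0
t=3: arr=2 -> substrate=0 bound=4 product=0
t=4: arr=0 -> substrate=0 bound=3 product=1
t=5: arr=2 -> substrate=0 bound=4 product=2
t=6: arr=3 -> substrate=3 bound=4 product=2
t=7: arr=3 -> substrate=4 bound=4 product=4
t=8: arr=0 -> substrate=4 bound=4 product=4
t=9: arr=0 -> substrate=2 bound=4 product=6
t=10: arr=0 -> substrate=2 bound=4 product=6
t=11: arr=0 -> substrate=0 bound=4 product=8
t=12: arr=3 -> substrate=3 bound=4 product=8
t=13: arr=3 -> substrate=4 bound=4 product=10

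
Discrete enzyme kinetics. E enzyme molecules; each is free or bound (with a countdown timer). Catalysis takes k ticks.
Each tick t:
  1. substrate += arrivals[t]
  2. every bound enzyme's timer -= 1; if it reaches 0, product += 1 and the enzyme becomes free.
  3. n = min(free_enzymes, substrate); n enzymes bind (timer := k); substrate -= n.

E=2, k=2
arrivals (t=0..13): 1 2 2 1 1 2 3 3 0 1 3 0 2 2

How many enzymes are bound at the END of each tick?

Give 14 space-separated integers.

t=0: arr=1 -> substrate=0 bound=1 product=0
t=1: arr=2 -> substrate=1 bound=2 product=0
t=2: arr=2 -> substrate=2 bound=2 product=1
t=3: arr=1 -> substrate=2 bound=2 product=2
t=4: arr=1 -> substrate=2 bound=2 product=3
t=5: arr=2 -> substrate=3 bound=2 product=4
t=6: arr=3 -> substrate=5 bound=2 product=5
t=7: arr=3 -> substrate=7 bound=2 product=6
t=8: arr=0 -> substrate=6 bound=2 product=7
t=9: arr=1 -> substrate=6 bound=2 product=8
t=10: arr=3 -> substrate=8 bound=2 product=9
t=11: arr=0 -> substrate=7 bound=2 product=10
t=12: arr=2 -> substrate=8 bound=2 product=11
t=13: arr=2 -> substrate=9 bound=2 product=12

Answer: 1 2 2 2 2 2 2 2 2 2 2 2 2 2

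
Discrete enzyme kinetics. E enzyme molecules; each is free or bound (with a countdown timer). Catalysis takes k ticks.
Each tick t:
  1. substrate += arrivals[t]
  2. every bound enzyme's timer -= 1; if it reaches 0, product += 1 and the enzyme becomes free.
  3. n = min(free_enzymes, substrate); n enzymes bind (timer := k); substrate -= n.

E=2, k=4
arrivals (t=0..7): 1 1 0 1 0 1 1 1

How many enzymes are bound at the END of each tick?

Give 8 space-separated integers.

t=0: arr=1 -> substrate=0 bound=1 product=0
t=1: arr=1 -> substrate=0 bound=2 product=0
t=2: arr=0 -> substrate=0 bound=2 product=0
t=3: arr=1 -> substrate=1 bound=2 product=0
t=4: arr=0 -> substrate=0 bound=2 product=1
t=5: arr=1 -> substrate=0 bound=2 product=2
t=6: arr=1 -> substrate=1 bound=2 product=2
t=7: arr=1 -> substrate=2 bound=2 product=2

Answer: 1 2 2 2 2 2 2 2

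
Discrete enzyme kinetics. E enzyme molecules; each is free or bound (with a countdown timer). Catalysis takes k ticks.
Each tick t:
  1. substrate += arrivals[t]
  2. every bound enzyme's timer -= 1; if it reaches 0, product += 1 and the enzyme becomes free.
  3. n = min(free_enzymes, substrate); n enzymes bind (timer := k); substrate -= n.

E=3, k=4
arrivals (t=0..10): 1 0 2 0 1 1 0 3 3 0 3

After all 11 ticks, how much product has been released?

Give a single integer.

t=0: arr=1 -> substrate=0 bound=1 product=0
t=1: arr=0 -> substrate=0 bound=1 product=0
t=2: arr=2 -> substrate=0 bound=3 product=0
t=3: arr=0 -> substrate=0 bound=3 product=0
t=4: arr=1 -> substrate=0 bound=3 product=1
t=5: arr=1 -> substrate=1 bound=3 product=1
t=6: arr=0 -> substrate=0 bound=2 product=3
t=7: arr=3 -> substrate=2 bound=3 product=3
t=8: arr=3 -> substrate=4 bound=3 product=4
t=9: arr=0 -> substrate=4 bound=3 product=4
t=10: arr=3 -> substrate=6 bound=3 product=5

Answer: 5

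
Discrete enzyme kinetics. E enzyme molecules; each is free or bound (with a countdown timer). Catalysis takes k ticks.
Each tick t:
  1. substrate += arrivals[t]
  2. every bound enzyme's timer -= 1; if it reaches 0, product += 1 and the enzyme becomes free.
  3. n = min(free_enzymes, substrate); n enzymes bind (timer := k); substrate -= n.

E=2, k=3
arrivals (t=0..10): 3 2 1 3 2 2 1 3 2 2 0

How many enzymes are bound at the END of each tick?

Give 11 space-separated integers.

t=0: arr=3 -> substrate=1 bound=2 product=0
t=1: arr=2 -> substrate=3 bound=2 product=0
t=2: arr=1 -> substrate=4 bound=2 product=0
t=3: arr=3 -> substrate=5 bound=2 product=2
t=4: arr=2 -> substrate=7 bound=2 product=2
t=5: arr=2 -> substrate=9 bound=2 product=2
t=6: arr=1 -> substrate=8 bound=2 product=4
t=7: arr=3 -> substrate=11 bound=2 product=4
t=8: arr=2 -> substrate=13 bound=2 product=4
t=9: arr=2 -> substrate=13 bound=2 product=6
t=10: arr=0 -> substrate=13 bound=2 product=6

Answer: 2 2 2 2 2 2 2 2 2 2 2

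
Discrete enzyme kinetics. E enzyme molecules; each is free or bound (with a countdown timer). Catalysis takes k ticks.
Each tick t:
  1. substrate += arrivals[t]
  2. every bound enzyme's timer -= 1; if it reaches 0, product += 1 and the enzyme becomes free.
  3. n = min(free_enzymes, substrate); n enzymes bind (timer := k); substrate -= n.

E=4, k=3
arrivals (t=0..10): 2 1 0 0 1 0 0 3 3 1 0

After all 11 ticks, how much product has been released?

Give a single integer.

t=0: arr=2 -> substrate=0 bound=2 product=0
t=1: arr=1 -> substrate=0 bound=3 product=0
t=2: arr=0 -> substrate=0 bound=3 product=0
t=3: arr=0 -> substrate=0 bound=1 product=2
t=4: arr=1 -> substrate=0 bound=1 product=3
t=5: arr=0 -> substrate=0 bound=1 product=3
t=6: arr=0 -> substrate=0 bound=1 product=3
t=7: arr=3 -> substrate=0 bound=3 product=4
t=8: arr=3 -> substrate=2 bound=4 product=4
t=9: arr=1 -> substrate=3 bound=4 product=4
t=10: arr=0 -> substrate=0 bound=4 product=7

Answer: 7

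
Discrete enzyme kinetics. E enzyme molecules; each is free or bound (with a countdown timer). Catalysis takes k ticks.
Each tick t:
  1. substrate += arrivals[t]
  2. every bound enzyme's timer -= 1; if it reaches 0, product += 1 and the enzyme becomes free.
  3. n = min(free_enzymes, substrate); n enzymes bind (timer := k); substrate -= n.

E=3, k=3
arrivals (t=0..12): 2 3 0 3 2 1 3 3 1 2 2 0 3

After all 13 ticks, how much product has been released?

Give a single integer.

Answer: 11

Derivation:
t=0: arr=2 -> substrate=0 bound=2 product=0
t=1: arr=3 -> substrate=2 bound=3 product=0
t=2: arr=0 -> substrate=2 bound=3 product=0
t=3: arr=3 -> substrate=3 bound=3 product=2
t=4: arr=2 -> substrate=4 bound=3 product=3
t=5: arr=1 -> substrate=5 bound=3 product=3
t=6: arr=3 -> substrate=6 bound=3 product=5
t=7: arr=3 -> substrate=8 bound=3 product=6
t=8: arr=1 -> substrate=9 bound=3 product=6
t=9: arr=2 -> substrate=9 bound=3 product=8
t=10: arr=2 -> substrate=10 bound=3 product=9
t=11: arr=0 -> substrate=10 bound=3 product=9
t=12: arr=3 -> substrate=11 bound=3 product=11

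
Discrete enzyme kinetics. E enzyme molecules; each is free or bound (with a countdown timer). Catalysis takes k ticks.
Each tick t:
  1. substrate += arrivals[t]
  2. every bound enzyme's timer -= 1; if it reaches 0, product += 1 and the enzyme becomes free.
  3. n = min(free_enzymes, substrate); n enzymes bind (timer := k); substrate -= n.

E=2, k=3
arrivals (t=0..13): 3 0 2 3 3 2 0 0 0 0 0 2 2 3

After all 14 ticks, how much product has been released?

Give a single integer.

t=0: arr=3 -> substrate=1 bound=2 product=0
t=1: arr=0 -> substrate=1 bound=2 product=0
t=2: arr=2 -> substrate=3 bound=2 product=0
t=3: arr=3 -> substrate=4 bound=2 product=2
t=4: arr=3 -> substrate=7 bound=2 product=2
t=5: arr=2 -> substrate=9 bound=2 product=2
t=6: arr=0 -> substrate=7 bound=2 product=4
t=7: arr=0 -> substrate=7 bound=2 product=4
t=8: arr=0 -> substrate=7 bound=2 product=4
t=9: arr=0 -> substrate=5 bound=2 product=6
t=10: arr=0 -> substrate=5 bound=2 product=6
t=11: arr=2 -> substrate=7 bound=2 product=6
t=12: arr=2 -> substrate=7 bound=2 product=8
t=13: arr=3 -> substrate=10 bound=2 product=8

Answer: 8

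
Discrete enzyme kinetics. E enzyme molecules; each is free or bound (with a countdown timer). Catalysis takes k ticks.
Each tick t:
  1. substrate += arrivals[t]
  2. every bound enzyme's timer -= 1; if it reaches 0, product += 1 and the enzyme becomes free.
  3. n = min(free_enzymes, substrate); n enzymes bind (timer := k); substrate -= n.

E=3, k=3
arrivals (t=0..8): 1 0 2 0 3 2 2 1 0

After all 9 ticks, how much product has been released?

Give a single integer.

t=0: arr=1 -> substrate=0 bound=1 product=0
t=1: arr=0 -> substrate=0 bound=1 product=0
t=2: arr=2 -> substrate=0 bound=3 product=0
t=3: arr=0 -> substrate=0 bound=2 product=1
t=4: arr=3 -> substrate=2 bound=3 product=1
t=5: arr=2 -> substrate=2 bound=3 product=3
t=6: arr=2 -> substrate=4 bound=3 product=3
t=7: arr=1 -> substrate=4 bound=3 product=4
t=8: arr=0 -> substrate=2 bound=3 product=6

Answer: 6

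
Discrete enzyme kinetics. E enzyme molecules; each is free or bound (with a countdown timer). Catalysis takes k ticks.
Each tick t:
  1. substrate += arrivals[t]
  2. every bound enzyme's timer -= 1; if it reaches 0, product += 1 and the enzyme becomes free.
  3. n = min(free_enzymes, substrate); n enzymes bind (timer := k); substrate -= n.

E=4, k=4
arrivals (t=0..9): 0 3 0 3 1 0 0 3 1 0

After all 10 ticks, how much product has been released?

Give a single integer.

Answer: 7

Derivation:
t=0: arr=0 -> substrate=0 bound=0 product=0
t=1: arr=3 -> substrate=0 bound=3 product=0
t=2: arr=0 -> substrate=0 bound=3 product=0
t=3: arr=3 -> substrate=2 bound=4 product=0
t=4: arr=1 -> substrate=3 bound=4 product=0
t=5: arr=0 -> substrate=0 bound=4 product=3
t=6: arr=0 -> substrate=0 bound=4 product=3
t=7: arr=3 -> substrate=2 bound=4 product=4
t=8: arr=1 -> substrate=3 bound=4 product=4
t=9: arr=0 -> substrate=0 bound=4 product=7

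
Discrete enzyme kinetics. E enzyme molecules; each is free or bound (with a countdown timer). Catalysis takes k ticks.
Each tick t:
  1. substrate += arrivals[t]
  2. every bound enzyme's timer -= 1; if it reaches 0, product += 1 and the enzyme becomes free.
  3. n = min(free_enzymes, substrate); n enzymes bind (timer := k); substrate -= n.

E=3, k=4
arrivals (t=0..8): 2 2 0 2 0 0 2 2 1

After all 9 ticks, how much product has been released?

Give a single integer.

Answer: 5

Derivation:
t=0: arr=2 -> substrate=0 bound=2 product=0
t=1: arr=2 -> substrate=1 bound=3 product=0
t=2: arr=0 -> substrate=1 bound=3 product=0
t=3: arr=2 -> substrate=3 bound=3 product=0
t=4: arr=0 -> substrate=1 bound=3 product=2
t=5: arr=0 -> substrate=0 bound=3 product=3
t=6: arr=2 -> substrate=2 bound=3 product=3
t=7: arr=2 -> substrate=4 bound=3 product=3
t=8: arr=1 -> substrate=3 bound=3 product=5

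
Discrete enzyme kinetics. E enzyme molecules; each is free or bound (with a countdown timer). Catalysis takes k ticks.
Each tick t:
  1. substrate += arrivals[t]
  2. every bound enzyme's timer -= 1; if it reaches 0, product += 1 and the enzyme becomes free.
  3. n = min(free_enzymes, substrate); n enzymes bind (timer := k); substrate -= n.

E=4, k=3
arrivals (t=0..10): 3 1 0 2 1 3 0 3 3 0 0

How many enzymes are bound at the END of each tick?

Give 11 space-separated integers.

t=0: arr=3 -> substrate=0 bound=3 product=0
t=1: arr=1 -> substrate=0 bound=4 product=0
t=2: arr=0 -> substrate=0 bound=4 product=0
t=3: arr=2 -> substrate=0 bound=3 product=3
t=4: arr=1 -> substrate=0 bound=3 product=4
t=5: arr=3 -> substrate=2 bound=4 product=4
t=6: arr=0 -> substrate=0 bound=4 product=6
t=7: arr=3 -> substrate=2 bound=4 product=7
t=8: arr=3 -> substrate=4 bound=4 product=8
t=9: arr=0 -> substrate=2 bound=4 product=10
t=10: arr=0 -> substrate=1 bound=4 product=11

Answer: 3 4 4 3 3 4 4 4 4 4 4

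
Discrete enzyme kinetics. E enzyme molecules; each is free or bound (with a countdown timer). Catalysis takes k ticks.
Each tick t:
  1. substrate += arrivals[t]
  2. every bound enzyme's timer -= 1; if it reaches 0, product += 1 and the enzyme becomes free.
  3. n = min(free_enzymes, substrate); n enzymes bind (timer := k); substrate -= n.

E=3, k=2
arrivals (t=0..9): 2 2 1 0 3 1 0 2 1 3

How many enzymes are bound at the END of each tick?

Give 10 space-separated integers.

t=0: arr=2 -> substrate=0 bound=2 product=0
t=1: arr=2 -> substrate=1 bound=3 product=0
t=2: arr=1 -> substrate=0 bound=3 product=2
t=3: arr=0 -> substrate=0 bound=2 product=3
t=4: arr=3 -> substrate=0 bound=3 product=5
t=5: arr=1 -> substrate=1 bound=3 product=5
t=6: arr=0 -> substrate=0 bound=1 product=8
t=7: arr=2 -> substrate=0 bound=3 product=8
t=8: arr=1 -> substrate=0 bound=3 product=9
t=9: arr=3 -> substrate=1 bound=3 product=11

Answer: 2 3 3 2 3 3 1 3 3 3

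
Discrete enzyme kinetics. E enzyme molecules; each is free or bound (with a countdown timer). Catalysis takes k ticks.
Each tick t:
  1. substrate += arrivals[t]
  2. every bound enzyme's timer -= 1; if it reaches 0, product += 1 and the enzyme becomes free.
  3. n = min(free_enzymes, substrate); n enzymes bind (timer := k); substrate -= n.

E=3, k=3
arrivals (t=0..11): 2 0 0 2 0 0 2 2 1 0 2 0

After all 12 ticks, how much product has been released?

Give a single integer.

t=0: arr=2 -> substrate=0 bound=2 product=0
t=1: arr=0 -> substrate=0 bound=2 product=0
t=2: arr=0 -> substrate=0 bound=2 product=0
t=3: arr=2 -> substrate=0 bound=2 product=2
t=4: arr=0 -> substrate=0 bound=2 product=2
t=5: arr=0 -> substrate=0 bound=2 product=2
t=6: arr=2 -> substrate=0 bound=2 product=4
t=7: arr=2 -> substrate=1 bound=3 product=4
t=8: arr=1 -> substrate=2 bound=3 product=4
t=9: arr=0 -> substrate=0 bound=3 product=6
t=10: arr=2 -> substrate=1 bound=3 product=7
t=11: arr=0 -> substrate=1 bound=3 product=7

Answer: 7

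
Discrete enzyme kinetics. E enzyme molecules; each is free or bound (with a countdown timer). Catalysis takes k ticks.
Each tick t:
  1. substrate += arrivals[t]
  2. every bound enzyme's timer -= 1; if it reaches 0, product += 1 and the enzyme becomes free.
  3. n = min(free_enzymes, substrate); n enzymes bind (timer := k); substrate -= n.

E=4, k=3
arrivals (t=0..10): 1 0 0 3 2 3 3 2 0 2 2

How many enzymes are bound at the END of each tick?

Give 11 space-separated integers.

Answer: 1 1 1 3 4 4 4 4 4 4 4

Derivation:
t=0: arr=1 -> substrate=0 bound=1 product=0
t=1: arr=0 -> substrate=0 bound=1 product=0
t=2: arr=0 -> substrate=0 bound=1 product=0
t=3: arr=3 -> substrate=0 bound=3 product=1
t=4: arr=2 -> substrate=1 bound=4 product=1
t=5: arr=3 -> substrate=4 bound=4 product=1
t=6: arr=3 -> substrate=4 bound=4 product=4
t=7: arr=2 -> substrate=5 bound=4 product=5
t=8: arr=0 -> substrate=5 bound=4 product=5
t=9: arr=2 -> substrate=4 bound=4 product=8
t=10: arr=2 -> substrate=5 bound=4 product=9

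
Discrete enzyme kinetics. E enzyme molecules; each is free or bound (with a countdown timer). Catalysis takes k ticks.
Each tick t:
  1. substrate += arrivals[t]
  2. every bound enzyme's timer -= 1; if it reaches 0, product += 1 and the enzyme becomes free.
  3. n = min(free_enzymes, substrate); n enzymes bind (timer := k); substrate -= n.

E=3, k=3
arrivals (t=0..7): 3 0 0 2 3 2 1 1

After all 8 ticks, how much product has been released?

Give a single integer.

Answer: 6

Derivation:
t=0: arr=3 -> substrate=0 bound=3 product=0
t=1: arr=0 -> substrate=0 bound=3 product=0
t=2: arr=0 -> substrate=0 bound=3 product=0
t=3: arr=2 -> substrate=0 bound=2 product=3
t=4: arr=3 -> substrate=2 bound=3 product=3
t=5: arr=2 -> substrate=4 bound=3 product=3
t=6: arr=1 -> substrate=3 bound=3 product=5
t=7: arr=1 -> substrate=3 bound=3 product=6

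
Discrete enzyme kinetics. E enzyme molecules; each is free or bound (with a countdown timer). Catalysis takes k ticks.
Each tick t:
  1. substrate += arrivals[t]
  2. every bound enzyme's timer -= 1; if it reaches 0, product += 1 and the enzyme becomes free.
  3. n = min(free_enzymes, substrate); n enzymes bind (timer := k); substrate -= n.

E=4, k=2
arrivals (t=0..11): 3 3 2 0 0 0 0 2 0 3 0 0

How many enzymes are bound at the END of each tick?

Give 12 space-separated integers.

Answer: 3 4 4 4 1 0 0 2 2 3 3 0

Derivation:
t=0: arr=3 -> substrate=0 bound=3 product=0
t=1: arr=3 -> substrate=2 bound=4 product=0
t=2: arr=2 -> substrate=1 bound=4 product=3
t=3: arr=0 -> substrate=0 bound=4 product=4
t=4: arr=0 -> substrate=0 bound=1 product=7
t=5: arr=0 -> substrate=0 bound=0 product=8
t=6: arr=0 -> substrate=0 bound=0 product=8
t=7: arr=2 -> substrate=0 bound=2 product=8
t=8: arr=0 -> substrate=0 bound=2 product=8
t=9: arr=3 -> substrate=0 bound=3 product=10
t=10: arr=0 -> substrate=0 bound=3 product=10
t=11: arr=0 -> substrate=0 bound=0 product=13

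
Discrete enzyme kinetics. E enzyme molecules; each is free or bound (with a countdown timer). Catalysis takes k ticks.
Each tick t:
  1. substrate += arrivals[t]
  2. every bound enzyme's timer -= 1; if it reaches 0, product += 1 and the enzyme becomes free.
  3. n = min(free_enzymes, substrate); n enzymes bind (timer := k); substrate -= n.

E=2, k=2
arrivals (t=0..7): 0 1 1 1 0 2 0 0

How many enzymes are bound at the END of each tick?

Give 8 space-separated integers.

Answer: 0 1 2 2 1 2 2 0

Derivation:
t=0: arr=0 -> substrate=0 bound=0 product=0
t=1: arr=1 -> substrate=0 bound=1 product=0
t=2: arr=1 -> substrate=0 bound=2 product=0
t=3: arr=1 -> substrate=0 bound=2 product=1
t=4: arr=0 -> substrate=0 bound=1 product=2
t=5: arr=2 -> substrate=0 bound=2 product=3
t=6: arr=0 -> substrate=0 bound=2 product=3
t=7: arr=0 -> substrate=0 bound=0 product=5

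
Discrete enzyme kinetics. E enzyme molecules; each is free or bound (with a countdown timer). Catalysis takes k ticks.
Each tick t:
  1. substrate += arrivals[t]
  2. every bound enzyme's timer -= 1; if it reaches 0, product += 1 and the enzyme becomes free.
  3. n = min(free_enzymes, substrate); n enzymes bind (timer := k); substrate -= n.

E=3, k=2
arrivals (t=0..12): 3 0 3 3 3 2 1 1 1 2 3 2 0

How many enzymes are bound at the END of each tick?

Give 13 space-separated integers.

t=0: arr=3 -> substrate=0 bound=3 product=0
t=1: arr=0 -> substrate=0 bound=3 product=0
t=2: arr=3 -> substrate=0 bound=3 product=3
t=3: arr=3 -> substrate=3 bound=3 product=3
t=4: arr=3 -> substrate=3 bound=3 product=6
t=5: arr=2 -> substrate=5 bound=3 product=6
t=6: arr=1 -> substrate=3 bound=3 product=9
t=7: arr=1 -> substrate=4 bound=3 product=9
t=8: arr=1 -> substrate=2 bound=3 product=12
t=9: arr=2 -> substrate=4 bound=3 product=12
t=10: arr=3 -> substrate=4 bound=3 product=15
t=11: arr=2 -> substrate=6 bound=3 product=15
t=12: arr=0 -> substrate=3 bound=3 product=18

Answer: 3 3 3 3 3 3 3 3 3 3 3 3 3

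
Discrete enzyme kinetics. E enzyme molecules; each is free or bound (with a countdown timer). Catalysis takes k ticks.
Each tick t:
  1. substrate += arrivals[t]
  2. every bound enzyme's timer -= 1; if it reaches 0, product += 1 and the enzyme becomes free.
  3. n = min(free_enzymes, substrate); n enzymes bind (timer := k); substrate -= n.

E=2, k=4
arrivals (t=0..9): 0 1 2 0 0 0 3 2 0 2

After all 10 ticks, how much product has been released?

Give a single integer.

Answer: 3

Derivation:
t=0: arr=0 -> substrate=0 bound=0 product=0
t=1: arr=1 -> substrate=0 bound=1 product=0
t=2: arr=2 -> substrate=1 bound=2 product=0
t=3: arr=0 -> substrate=1 bound=2 product=0
t=4: arr=0 -> substrate=1 bound=2 product=0
t=5: arr=0 -> substrate=0 bound=2 product=1
t=6: arr=3 -> substrate=2 bound=2 product=2
t=7: arr=2 -> substrate=4 bound=2 product=2
t=8: arr=0 -> substrate=4 bound=2 product=2
t=9: arr=2 -> substrate=5 bound=2 product=3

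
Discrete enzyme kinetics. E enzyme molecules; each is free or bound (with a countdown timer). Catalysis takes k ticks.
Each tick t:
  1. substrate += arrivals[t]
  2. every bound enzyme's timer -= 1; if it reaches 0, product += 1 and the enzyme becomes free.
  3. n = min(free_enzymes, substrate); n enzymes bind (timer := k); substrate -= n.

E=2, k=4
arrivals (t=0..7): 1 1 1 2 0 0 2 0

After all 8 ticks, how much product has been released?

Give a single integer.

t=0: arr=1 -> substrate=0 bound=1 product=0
t=1: arr=1 -> substrate=0 bound=2 product=0
t=2: arr=1 -> substrate=1 bound=2 product=0
t=3: arr=2 -> substrate=3 bound=2 product=0
t=4: arr=0 -> substrate=2 bound=2 product=1
t=5: arr=0 -> substrate=1 bound=2 product=2
t=6: arr=2 -> substrate=3 bound=2 product=2
t=7: arr=0 -> substrate=3 bound=2 product=2

Answer: 2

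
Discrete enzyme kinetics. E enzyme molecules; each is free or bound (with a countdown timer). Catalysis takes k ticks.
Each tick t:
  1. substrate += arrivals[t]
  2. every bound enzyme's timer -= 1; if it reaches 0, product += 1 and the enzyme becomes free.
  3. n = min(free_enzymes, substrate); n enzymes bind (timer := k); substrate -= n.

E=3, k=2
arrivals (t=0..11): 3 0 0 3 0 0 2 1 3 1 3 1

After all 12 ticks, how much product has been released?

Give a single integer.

Answer: 12

Derivation:
t=0: arr=3 -> substrate=0 bound=3 product=0
t=1: arr=0 -> substrate=0 bound=3 product=0
t=2: arr=0 -> substrate=0 bound=0 product=3
t=3: arr=3 -> substrate=0 bound=3 product=3
t=4: arr=0 -> substrate=0 bound=3 product=3
t=5: arr=0 -> substrate=0 bound=0 product=6
t=6: arr=2 -> substrate=0 bound=2 product=6
t=7: arr=1 -> substrate=0 bound=3 product=6
t=8: arr=3 -> substrate=1 bound=3 product=8
t=9: arr=1 -> substrate=1 bound=3 product=9
t=10: arr=3 -> substrate=2 bound=3 product=11
t=11: arr=1 -> substrate=2 bound=3 product=12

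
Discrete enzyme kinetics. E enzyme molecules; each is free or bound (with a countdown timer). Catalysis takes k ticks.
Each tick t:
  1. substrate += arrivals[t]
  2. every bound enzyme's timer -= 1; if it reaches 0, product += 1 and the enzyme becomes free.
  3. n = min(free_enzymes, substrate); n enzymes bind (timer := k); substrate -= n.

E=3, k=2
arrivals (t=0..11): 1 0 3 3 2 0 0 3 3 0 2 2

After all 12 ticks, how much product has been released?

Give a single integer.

Answer: 13

Derivation:
t=0: arr=1 -> substrate=0 bound=1 product=0
t=1: arr=0 -> substrate=0 bound=1 product=0
t=2: arr=3 -> substrate=0 bound=3 product=1
t=3: arr=3 -> substrate=3 bound=3 product=1
t=4: arr=2 -> substrate=2 bound=3 product=4
t=5: arr=0 -> substrate=2 bound=3 product=4
t=6: arr=0 -> substrate=0 bound=2 product=7
t=7: arr=3 -> substrate=2 bound=3 product=7
t=8: arr=3 -> substrate=3 bound=3 product=9
t=9: arr=0 -> substrate=2 bound=3 product=10
t=10: arr=2 -> substrate=2 bound=3 product=12
t=11: arr=2 -> substrate=3 bound=3 product=13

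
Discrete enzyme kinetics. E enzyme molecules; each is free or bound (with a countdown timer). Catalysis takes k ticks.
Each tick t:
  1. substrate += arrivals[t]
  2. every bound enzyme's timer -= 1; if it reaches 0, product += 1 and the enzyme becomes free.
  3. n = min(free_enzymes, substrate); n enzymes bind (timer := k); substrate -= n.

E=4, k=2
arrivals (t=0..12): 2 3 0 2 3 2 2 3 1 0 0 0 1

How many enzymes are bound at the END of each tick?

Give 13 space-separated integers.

Answer: 2 4 3 3 4 4 4 4 4 3 1 0 1

Derivation:
t=0: arr=2 -> substrate=0 bound=2 product=0
t=1: arr=3 -> substrate=1 bound=4 product=0
t=2: arr=0 -> substrate=0 bound=3 product=2
t=3: arr=2 -> substrate=0 bound=3 product=4
t=4: arr=3 -> substrate=1 bound=4 product=5
t=5: arr=2 -> substrate=1 bound=4 product=7
t=6: arr=2 -> substrate=1 bound=4 product=9
t=7: arr=3 -> substrate=2 bound=4 product=11
t=8: arr=1 -> substrate=1 bound=4 product=13
t=9: arr=0 -> substrate=0 bound=3 product=15
t=10: arr=0 -> substrate=0 bound=1 product=17
t=11: arr=0 -> substrate=0 bound=0 product=18
t=12: arr=1 -> substrate=0 bound=1 product=18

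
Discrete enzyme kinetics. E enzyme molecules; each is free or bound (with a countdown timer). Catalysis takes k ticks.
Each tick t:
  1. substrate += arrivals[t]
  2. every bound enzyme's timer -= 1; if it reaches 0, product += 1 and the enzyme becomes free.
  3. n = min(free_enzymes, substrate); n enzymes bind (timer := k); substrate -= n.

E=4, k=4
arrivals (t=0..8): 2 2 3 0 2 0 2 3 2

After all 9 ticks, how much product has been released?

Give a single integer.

Answer: 6

Derivation:
t=0: arr=2 -> substrate=0 bound=2 product=0
t=1: arr=2 -> substrate=0 bound=4 product=0
t=2: arr=3 -> substrate=3 bound=4 product=0
t=3: arr=0 -> substrate=3 bound=4 product=0
t=4: arr=2 -> substrate=3 bound=4 product=2
t=5: arr=0 -> substrate=1 bound=4 product=4
t=6: arr=2 -> substrate=3 bound=4 product=4
t=7: arr=3 -> substrate=6 bound=4 product=4
t=8: arr=2 -> substrate=6 bound=4 product=6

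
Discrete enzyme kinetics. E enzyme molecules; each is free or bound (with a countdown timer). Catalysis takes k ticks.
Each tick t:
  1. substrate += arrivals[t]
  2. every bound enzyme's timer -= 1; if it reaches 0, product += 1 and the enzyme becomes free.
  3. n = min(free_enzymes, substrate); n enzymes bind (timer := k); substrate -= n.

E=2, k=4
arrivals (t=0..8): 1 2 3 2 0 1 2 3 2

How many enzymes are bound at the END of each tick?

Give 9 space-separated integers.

Answer: 1 2 2 2 2 2 2 2 2

Derivation:
t=0: arr=1 -> substrate=0 bound=1 product=0
t=1: arr=2 -> substrate=1 bound=2 product=0
t=2: arr=3 -> substrate=4 bound=2 product=0
t=3: arr=2 -> substrate=6 bound=2 product=0
t=4: arr=0 -> substrate=5 bound=2 product=1
t=5: arr=1 -> substrate=5 bound=2 product=2
t=6: arr=2 -> substrate=7 bound=2 product=2
t=7: arr=3 -> substrate=10 bound=2 product=2
t=8: arr=2 -> substrate=11 bound=2 product=3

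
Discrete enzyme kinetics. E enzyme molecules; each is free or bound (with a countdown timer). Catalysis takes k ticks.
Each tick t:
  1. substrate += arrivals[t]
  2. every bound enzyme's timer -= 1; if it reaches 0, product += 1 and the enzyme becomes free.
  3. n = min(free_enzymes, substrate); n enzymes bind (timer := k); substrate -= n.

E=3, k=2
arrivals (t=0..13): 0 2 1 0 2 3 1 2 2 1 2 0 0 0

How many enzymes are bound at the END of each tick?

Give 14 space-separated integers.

t=0: arr=0 -> substrate=0 bound=0 product=0
t=1: arr=2 -> substrate=0 bound=2 product=0
t=2: arr=1 -> substrate=0 bound=3 product=0
t=3: arr=0 -> substrate=0 bound=1 product=2
t=4: arr=2 -> substrate=0 bound=2 product=3
t=5: arr=3 -> substrate=2 bound=3 product=3
t=6: arr=1 -> substrate=1 bound=3 product=5
t=7: arr=2 -> substrate=2 bound=3 product=6
t=8: arr=2 -> substrate=2 bound=3 product=8
t=9: arr=1 -> substrate=2 bound=3 product=9
t=10: arr=2 -> substrate=2 bound=3 product=11
t=11: arr=0 -> substrate=1 bound=3 product=12
t=12: arr=0 -> substrate=0 bound=2 product=14
t=13: arr=0 -> substrate=0 bound=1 product=15

Answer: 0 2 3 1 2 3 3 3 3 3 3 3 2 1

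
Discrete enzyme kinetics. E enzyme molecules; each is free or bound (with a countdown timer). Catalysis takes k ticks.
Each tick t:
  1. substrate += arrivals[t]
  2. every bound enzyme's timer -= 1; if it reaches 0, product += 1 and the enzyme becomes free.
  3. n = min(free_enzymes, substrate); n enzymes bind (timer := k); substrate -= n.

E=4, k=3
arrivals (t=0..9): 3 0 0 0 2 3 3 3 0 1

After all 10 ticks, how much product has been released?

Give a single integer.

t=0: arr=3 -> substrate=0 bound=3 product=0
t=1: arr=0 -> substrate=0 bound=3 product=0
t=2: arr=0 -> substrate=0 bound=3 product=0
t=3: arr=0 -> substrate=0 bound=0 product=3
t=4: arr=2 -> substrate=0 bound=2 product=3
t=5: arr=3 -> substrate=1 bound=4 product=3
t=6: arr=3 -> substrate=4 bound=4 product=3
t=7: arr=3 -> substrate=5 bound=4 product=5
t=8: arr=0 -> substrate=3 bound=4 product=7
t=9: arr=1 -> substrate=4 bound=4 product=7

Answer: 7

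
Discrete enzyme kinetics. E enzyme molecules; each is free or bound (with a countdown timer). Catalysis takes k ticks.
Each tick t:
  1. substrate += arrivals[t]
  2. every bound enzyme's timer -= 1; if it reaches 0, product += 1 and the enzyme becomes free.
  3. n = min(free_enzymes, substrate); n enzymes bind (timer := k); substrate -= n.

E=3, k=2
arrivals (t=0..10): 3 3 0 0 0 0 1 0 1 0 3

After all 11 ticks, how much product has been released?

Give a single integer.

t=0: arr=3 -> substrate=0 bound=3 product=0
t=1: arr=3 -> substrate=3 bound=3 product=0
t=2: arr=0 -> substrate=0 bound=3 product=3
t=3: arr=0 -> substrate=0 bound=3 product=3
t=4: arr=0 -> substrate=0 bound=0 product=6
t=5: arr=0 -> substrate=0 bound=0 product=6
t=6: arr=1 -> substrate=0 bound=1 product=6
t=7: arr=0 -> substrate=0 bound=1 product=6
t=8: arr=1 -> substrate=0 bound=1 product=7
t=9: arr=0 -> substrate=0 bound=1 product=7
t=10: arr=3 -> substrate=0 bound=3 product=8

Answer: 8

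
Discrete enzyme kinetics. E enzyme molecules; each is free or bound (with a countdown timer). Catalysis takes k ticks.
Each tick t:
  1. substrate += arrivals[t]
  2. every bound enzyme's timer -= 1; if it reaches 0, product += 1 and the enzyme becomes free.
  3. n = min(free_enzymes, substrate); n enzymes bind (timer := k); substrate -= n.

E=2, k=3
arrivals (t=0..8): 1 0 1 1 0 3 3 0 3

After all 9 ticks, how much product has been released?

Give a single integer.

t=0: arr=1 -> substrate=0 bound=1 product=0
t=1: arr=0 -> substrate=0 bound=1 product=0
t=2: arr=1 -> substrate=0 bound=2 product=0
t=3: arr=1 -> substrate=0 bound=2 product=1
t=4: arr=0 -> substrate=0 bound=2 product=1
t=5: arr=3 -> substrate=2 bound=2 product=2
t=6: arr=3 -> substrate=4 bound=2 product=3
t=7: arr=0 -> substrate=4 bound=2 product=3
t=8: arr=3 -> substrate=6 bound=2 product=4

Answer: 4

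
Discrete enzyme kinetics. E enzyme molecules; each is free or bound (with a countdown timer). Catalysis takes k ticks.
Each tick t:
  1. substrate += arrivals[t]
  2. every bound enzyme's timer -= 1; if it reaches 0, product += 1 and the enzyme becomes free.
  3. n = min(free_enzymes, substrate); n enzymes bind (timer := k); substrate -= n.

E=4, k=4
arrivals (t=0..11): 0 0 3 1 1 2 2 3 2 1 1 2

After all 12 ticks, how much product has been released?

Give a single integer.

t=0: arr=0 -> substrate=0 bound=0 product=0
t=1: arr=0 -> substrate=0 bound=0 product=0
t=2: arr=3 -> substrate=0 bound=3 product=0
t=3: arr=1 -> substrate=0 bound=4 product=0
t=4: arr=1 -> substrate=1 bound=4 product=0
t=5: arr=2 -> substrate=3 bound=4 product=0
t=6: arr=2 -> substrate=2 bound=4 product=3
t=7: arr=3 -> substrate=4 bound=4 product=4
t=8: arr=2 -> substrate=6 bound=4 product=4
t=9: arr=1 -> substrate=7 bound=4 product=4
t=10: arr=1 -> substrate=5 bound=4 product=7
t=11: arr=2 -> substrate=6 bound=4 product=8

Answer: 8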